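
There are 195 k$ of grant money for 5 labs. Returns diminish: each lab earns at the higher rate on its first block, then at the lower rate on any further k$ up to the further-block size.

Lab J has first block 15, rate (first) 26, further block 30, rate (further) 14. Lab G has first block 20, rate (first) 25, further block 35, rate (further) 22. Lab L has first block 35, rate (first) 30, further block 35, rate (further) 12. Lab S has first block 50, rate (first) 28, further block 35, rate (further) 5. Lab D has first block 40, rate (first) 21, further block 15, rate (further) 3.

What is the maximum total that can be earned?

Treat each block as its own option and order by rate: Lab L/T1 30 > Lab S/T1 28 > Lab J/T1 26 > Lab G/T1 25 > Lab G/T2 22 > Lab D/T1 21 > Lab J/T2 14 > Lab L/T2 12 > Lab S/T2 5 > Lab D/T2 3.
Lab L T1 at 30: fill all 35 → 160 left.
Lab S/T1 (28): +50 → 110 left.
Fill Lab J T1 block (15 at 26) → 95 left.
Lab G T1 at 25: fill all 20 → 75 left.
Fill Lab G T2 block (35 at 22) → 40 left.
Lab D/T1 (21): +40 → 0 left.
Total = 30×35 + 28×50 + 26×15 + 25×20 + 22×35 + 21×40 = 4950.

4950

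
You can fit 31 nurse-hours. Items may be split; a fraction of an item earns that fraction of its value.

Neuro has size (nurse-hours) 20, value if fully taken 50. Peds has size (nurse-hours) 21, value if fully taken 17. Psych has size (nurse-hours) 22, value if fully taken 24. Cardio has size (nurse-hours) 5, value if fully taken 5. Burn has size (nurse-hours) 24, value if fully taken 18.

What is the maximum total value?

62

Sort by value density: Neuro 50/20≈2.5, Psych 24/22≈1.09, Cardio 5/5≈1, Peds 17/21≈0.81, Burn 18/24≈0.75.
Neuro: take in full, 20 nurse-hours for value 50 ; 11 left.
11 nurse-hours left: a 11/22 share of Psych gives 24×11/22 = 12.
Total value = 62.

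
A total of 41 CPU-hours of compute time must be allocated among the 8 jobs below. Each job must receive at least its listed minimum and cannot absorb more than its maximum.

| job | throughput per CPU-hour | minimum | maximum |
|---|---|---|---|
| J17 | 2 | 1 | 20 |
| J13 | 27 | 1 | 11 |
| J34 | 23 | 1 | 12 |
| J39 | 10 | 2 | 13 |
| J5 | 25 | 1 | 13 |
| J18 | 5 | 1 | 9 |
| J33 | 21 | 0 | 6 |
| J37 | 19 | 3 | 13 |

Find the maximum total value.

Meeting every minimum uses 1+1+1+2+1+1+0+3 = 10 CPU-hours, leaving 31.
Order the jobs by throughput per CPU-hour: J13 27 > J5 25 > J34 23 > J33 21 > J37 19 > J39 10 > J18 5 > J17 2.
Give J13 10 more to hit its cap of 11 → 21 left.
Give J5 12 more to hit its cap of 13 → 9 left.
J34: +9 (room for 11) → 10. Pool exhausted.
Total = 2×1 + 27×11 + 23×10 + 10×2 + 25×13 + 5×1 + 19×3 = 936.

936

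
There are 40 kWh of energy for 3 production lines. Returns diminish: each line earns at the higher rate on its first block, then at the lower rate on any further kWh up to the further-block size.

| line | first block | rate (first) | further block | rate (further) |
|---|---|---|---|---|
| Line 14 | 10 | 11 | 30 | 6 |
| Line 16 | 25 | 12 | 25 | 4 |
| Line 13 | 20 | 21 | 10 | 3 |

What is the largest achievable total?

Order all 6 blocks by rate: Line 13/first 21 > Line 16/first 12 > Line 14/first 11 > Line 14/second 6 > Line 16/second 4 > Line 13/second 3.
Line 13 first at 21: fill all 20 — 20 left.
Line 16/first: +20 of 25 at 12; pool empty.
Total = 21×20 + 12×20 = 660.

660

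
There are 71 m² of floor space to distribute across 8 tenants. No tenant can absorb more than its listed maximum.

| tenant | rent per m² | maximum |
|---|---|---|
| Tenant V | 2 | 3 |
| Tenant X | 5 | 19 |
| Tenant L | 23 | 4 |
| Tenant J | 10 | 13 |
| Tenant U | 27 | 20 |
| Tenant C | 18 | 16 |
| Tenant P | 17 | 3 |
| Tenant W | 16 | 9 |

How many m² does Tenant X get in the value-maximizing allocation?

Highest rent per m² first: Tenant U 27 > Tenant L 23 > Tenant C 18 > Tenant P 17 > Tenant W 16 > Tenant J 10 > Tenant X 5 > Tenant V 2.
Give Tenant U 20 to hit its cap of 20 → 51 left.
Give Tenant L 4 to hit its cap of 4 → 47 left.
Give Tenant C 16 to hit its cap of 16 → 31 left.
Tenant P: +3 to 3 (cap) → 28 left.
Give Tenant W 9 to hit its cap of 9 → 19 left.
Tenant J: +13 to 13 (cap) → 6 left.
Tenant X has room for 19 but only 6 remain, so it gets 6.

6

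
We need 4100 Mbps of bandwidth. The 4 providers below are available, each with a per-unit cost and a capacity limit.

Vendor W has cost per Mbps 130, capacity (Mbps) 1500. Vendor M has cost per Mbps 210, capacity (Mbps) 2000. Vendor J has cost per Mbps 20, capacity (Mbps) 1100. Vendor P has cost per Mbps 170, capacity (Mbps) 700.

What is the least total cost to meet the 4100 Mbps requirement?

Fill from the cheapest provider first.
Take 1100 from Vendor J at 20 ; need 3000 more.
Take 1500 from Vendor W at 130 ; need 1500 more.
Take 700 from Vendor P at 170 ; need 800 more.
Take 800 from Vendor M at 210 to finish.
Cost = 1100×20 + 1500×130 + 700×170 + 800×210 = 504000.

504000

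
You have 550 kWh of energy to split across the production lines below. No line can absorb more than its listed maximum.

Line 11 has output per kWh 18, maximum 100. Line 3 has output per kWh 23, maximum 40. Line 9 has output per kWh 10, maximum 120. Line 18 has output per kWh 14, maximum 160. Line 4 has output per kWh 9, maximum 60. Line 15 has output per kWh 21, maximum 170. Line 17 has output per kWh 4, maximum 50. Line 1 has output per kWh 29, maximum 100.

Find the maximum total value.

Rank by output per kWh: Line 1 29 > Line 3 23 > Line 15 21 > Line 11 18 > Line 18 14 > Line 9 10 > Line 4 9 > Line 17 4.
Line 1 takes 100 to reach its cap of 100 ; 450 left.
Line 3 takes 40 to reach its cap of 40 ; 410 left.
Give Line 15 170 to hit its cap of 170 ; 240 left.
Give Line 11 100 to hit its cap of 100 ; 140 left.
Line 18: +140 (room for 160) → 140. Pool exhausted.
Total = 18×100 + 23×40 + 14×140 + 21×170 + 29×100 = 11150.

11150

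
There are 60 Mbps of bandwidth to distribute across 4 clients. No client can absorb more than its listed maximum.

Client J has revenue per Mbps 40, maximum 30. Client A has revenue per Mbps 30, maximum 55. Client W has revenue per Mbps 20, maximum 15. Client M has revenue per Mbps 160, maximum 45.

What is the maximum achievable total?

7800

Highest revenue per Mbps first: Client M 160 > Client J 40 > Client A 30 > Client W 20.
Give Client M 45 to hit its cap of 45 ; 15 left.
Client J: +15 (room for 30) → 15. Pool exhausted.
Total = 40×15 + 160×45 = 7800.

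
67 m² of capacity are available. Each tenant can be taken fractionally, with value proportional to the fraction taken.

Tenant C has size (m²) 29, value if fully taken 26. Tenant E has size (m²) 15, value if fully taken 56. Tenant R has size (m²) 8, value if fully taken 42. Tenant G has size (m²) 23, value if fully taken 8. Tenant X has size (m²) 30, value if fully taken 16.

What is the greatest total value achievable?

Best value per unit of size first: Tenant R 42/8≈5.25, Tenant E 56/15≈3.73, Tenant C 26/29≈0.897, Tenant X 16/30≈0.533, Tenant G 8/23≈0.348.
All 8 m² of Tenant R fit (value 42) → 59 remain.
Tenant E: take in full, 15 m² for value 56 → 44 left.
Take all of Tenant C (29 m², value 26) → 15 m² left.
Fill the last 15 m² with part of Tenant X: 15/30 of it earns 8.
Total value = 132.

132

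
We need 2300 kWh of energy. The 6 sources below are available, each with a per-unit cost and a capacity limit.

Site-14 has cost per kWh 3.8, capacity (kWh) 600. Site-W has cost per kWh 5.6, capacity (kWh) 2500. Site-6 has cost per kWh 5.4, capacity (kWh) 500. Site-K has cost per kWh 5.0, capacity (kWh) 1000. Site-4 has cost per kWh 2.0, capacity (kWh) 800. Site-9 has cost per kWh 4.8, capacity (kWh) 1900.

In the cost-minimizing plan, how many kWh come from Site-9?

Fill from the cheapest source first.
Take 800 from Site-4 at 2.0 — need 1500 more.
Take 600 from Site-14 at 3.8 — need 900 more.
Site-9 at 4.8: take 900 of its 1900 — requirement met.
Site-K, Site-6, Site-W: unused.

900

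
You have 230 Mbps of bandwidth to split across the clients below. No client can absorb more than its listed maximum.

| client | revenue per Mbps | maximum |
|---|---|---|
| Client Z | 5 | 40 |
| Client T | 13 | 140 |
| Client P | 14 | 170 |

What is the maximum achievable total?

3160

Order the clients by revenue per Mbps: Client P 14 > Client T 13 > Client Z 5.
Give Client P 170 to hit its cap of 170 → 60 left.
Client T: +60 (room for 140) → 60. Pool exhausted.
Total = 13×60 + 14×170 = 3160.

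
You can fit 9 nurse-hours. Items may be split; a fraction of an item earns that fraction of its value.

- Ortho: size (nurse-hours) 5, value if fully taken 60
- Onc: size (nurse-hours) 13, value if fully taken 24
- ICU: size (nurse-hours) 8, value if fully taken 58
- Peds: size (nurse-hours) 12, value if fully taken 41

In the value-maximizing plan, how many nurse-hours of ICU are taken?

Sort by value density: Ortho 60/5≈12, ICU 58/8≈7.25, Peds 41/12≈3.42, Onc 24/13≈1.85.
All 5 nurse-hours of Ortho fit (value 60) ; 4 remain.
4 nurse-hours left: a 4/8 share of ICU gives 58×4/8 = 29.

4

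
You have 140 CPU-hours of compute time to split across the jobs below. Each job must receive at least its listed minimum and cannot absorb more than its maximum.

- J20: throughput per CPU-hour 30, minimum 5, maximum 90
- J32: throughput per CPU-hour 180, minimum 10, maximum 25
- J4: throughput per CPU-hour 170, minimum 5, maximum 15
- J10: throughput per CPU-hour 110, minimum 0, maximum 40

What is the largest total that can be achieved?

Meeting every minimum uses 5+10+5+0 = 20 CPU-hours, leaving 120.
Highest throughput per CPU-hour first: J32 180 > J4 170 > J10 110 > J20 30.
J32 takes 15 more to reach its cap of 25 → 105 left.
Give J4 10 more to hit its cap of 15 → 95 left.
Give J10 40 more to hit its cap of 40 → 55 left.
Only 55 left; J20 takes them to reach 60.
Total = 30×60 + 180×25 + 170×15 + 110×40 = 13250.

13250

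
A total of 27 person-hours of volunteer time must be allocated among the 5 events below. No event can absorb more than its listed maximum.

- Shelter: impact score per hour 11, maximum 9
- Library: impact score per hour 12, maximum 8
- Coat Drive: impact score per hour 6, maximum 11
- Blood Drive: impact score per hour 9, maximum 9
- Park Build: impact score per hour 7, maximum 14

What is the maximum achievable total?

Order the events by impact score per hour: Library 12 > Shelter 11 > Blood Drive 9 > Park Build 7 > Coat Drive 6.
Library: +8 to 8 (cap) — 19 left.
Shelter: +9 to 9 (cap) — 10 left.
Blood Drive: +9 to 9 (cap) — 1 left.
Park Build: +1 (room for 14) → 1. Pool exhausted.
Total = 11×9 + 12×8 + 9×9 + 7×1 = 283.

283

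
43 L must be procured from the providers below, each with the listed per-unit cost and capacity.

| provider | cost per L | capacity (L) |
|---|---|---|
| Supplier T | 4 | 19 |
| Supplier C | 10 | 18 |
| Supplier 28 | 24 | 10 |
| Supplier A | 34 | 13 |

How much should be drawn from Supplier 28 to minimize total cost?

6

Use providers in increasing cost order.
Supplier T (4): use full 19 — 24 L to go.
Take 18 from Supplier C at 10 — need 6 more.
Take 6 from Supplier 28 at 24 to finish.
Supplier A: unused.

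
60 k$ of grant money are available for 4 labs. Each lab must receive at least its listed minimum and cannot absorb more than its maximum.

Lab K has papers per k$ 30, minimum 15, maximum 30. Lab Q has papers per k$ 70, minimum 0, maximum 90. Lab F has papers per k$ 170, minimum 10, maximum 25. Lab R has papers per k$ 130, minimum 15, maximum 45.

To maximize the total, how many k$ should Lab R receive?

Meeting every minimum uses 15+0+10+15 = 40 k$, leaving 20.
Highest papers per k$ first: Lab F 170 > Lab R 130 > Lab Q 70 > Lab K 30.
Give Lab F 15 more to hit its cap of 25 → 5 left.
Only 5 left; Lab R takes them to reach 20.

20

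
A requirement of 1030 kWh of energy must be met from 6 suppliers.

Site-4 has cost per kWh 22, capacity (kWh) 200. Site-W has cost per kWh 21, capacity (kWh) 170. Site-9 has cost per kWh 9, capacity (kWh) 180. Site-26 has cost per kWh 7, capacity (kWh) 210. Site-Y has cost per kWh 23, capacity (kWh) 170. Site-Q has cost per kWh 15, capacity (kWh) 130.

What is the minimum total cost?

Cheapest first:
Take 210 from Site-26 at 7 ; need 820 more.
Site-9 at 9: take all 180 kWh ; 640 still needed.
Take 130 from Site-Q at 15 ; need 510 more.
Take 170 from Site-W at 21 ; need 340 more.
Site-4 (22): use full 200 ; 140 kWh to go.
Site-Y at 23: take 140 of its 170 ; requirement met.
Cost = 210×7 + 180×9 + 130×15 + 170×21 + 200×22 + 140×23 = 16230.

16230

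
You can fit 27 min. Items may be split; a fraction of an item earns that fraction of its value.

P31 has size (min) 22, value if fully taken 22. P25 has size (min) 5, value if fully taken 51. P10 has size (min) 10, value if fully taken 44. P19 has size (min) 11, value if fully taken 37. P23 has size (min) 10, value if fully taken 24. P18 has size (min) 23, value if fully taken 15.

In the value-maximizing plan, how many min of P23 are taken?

Rank by value-to-size ratio: P25 51/5≈10.2, P10 44/10≈4.4, P19 37/11≈3.36, P23 24/10≈2.4, P31 22/22≈1, P18 15/23≈0.652.
Take all of P25 (5 min, value 51) ; 22 min left.
Take all of P10 (10 min, value 44) ; 12 min left.
P19: take in full, 11 min for value 37 ; 1 left.
Fill the last 1 min with part of P23: 1/10 of it earns 2.4.

1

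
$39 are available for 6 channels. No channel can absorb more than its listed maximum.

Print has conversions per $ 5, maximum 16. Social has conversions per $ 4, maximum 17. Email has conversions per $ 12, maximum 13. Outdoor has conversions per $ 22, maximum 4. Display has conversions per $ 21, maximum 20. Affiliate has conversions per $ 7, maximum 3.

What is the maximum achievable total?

Rank by conversions per $: Outdoor 22 > Display 21 > Email 12 > Affiliate 7 > Print 5 > Social 4.
Give Outdoor 4 to hit its cap of 4 — 35 left.
Give Display 20 to hit its cap of 20 — 15 left.
Email: +13 to 13 (cap) — 2 left.
Affiliate has room for 3 but only 2 remain, so it gets 2.
Total = 12×13 + 22×4 + 21×20 + 7×2 = 678.

678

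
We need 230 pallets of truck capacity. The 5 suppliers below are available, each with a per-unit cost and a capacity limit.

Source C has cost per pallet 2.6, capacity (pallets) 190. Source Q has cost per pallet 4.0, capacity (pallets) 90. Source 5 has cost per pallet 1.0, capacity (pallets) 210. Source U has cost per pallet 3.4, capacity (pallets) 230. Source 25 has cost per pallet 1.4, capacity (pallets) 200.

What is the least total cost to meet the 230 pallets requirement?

238

Use suppliers in increasing cost order.
Take 210 from Source 5 at 1.0 → need 20 more.
Source 25 at 1.4: take 20 of its 200 → requirement met.
Source C, Source U, Source Q: unused.
Cost = 210×1.0 + 20×1.4 = 238.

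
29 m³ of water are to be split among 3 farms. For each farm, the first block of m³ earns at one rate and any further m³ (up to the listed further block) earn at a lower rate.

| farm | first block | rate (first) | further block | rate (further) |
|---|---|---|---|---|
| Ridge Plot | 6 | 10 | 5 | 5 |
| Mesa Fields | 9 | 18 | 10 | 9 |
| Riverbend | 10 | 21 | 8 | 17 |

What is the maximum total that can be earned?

Rank every tier by rate: Riverbend/first 21 > Mesa Fields/first 18 > Riverbend/second 17 > Ridge Plot/first 10 > Mesa Fields/second 9 > Ridge Plot/second 5.
Riverbend/first (21): +10 — 19 left.
Mesa Fields first at 18: fill all 9 — 10 left.
Riverbend second at 17: fill all 8 — 2 left.
2 remain; put them into Ridge Plot first at 10.
Total = 21×10 + 18×9 + 17×8 + 10×2 = 528.

528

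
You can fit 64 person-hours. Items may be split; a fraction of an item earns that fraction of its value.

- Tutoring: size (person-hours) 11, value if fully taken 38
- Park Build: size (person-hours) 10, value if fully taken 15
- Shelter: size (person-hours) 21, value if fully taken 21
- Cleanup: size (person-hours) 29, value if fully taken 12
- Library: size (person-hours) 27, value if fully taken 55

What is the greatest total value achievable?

Rank by value-to-size ratio: Tutoring 38/11≈3.45, Library 55/27≈2.04, Park Build 15/10≈1.5, Shelter 21/21≈1, Cleanup 12/29≈0.414.
Take all of Tutoring (11 person-hours, value 38) → 53 person-hours left.
All 27 person-hours of Library fit (value 55) → 26 remain.
All 10 person-hours of Park Build fit (value 15) → 16 remain.
Only 16 person-hours remain; take 16/21 of Shelter for value 21×16/21 = 16.
Total value = 124.

124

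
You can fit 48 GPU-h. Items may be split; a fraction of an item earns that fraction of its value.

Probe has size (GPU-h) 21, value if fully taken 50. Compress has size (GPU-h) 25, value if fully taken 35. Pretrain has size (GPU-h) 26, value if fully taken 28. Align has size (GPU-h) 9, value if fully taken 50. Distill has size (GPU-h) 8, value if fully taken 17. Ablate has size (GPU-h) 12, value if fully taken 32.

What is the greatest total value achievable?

Best value per unit of size first: Align 50/9≈5.56, Ablate 32/12≈2.67, Probe 50/21≈2.38, Distill 17/8≈2.12, Compress 35/25≈1.4, Pretrain 28/26≈1.08.
Align: take in full, 9 GPU-h for value 50 — 39 left.
Ablate: take in full, 12 GPU-h for value 32 — 27 left.
Take all of Probe (21 GPU-h, value 50) — 6 GPU-h left.
6 GPU-h left: a 6/8 share of Distill gives 17×6/8 = 12.75.
Total value = 144.75.

144.75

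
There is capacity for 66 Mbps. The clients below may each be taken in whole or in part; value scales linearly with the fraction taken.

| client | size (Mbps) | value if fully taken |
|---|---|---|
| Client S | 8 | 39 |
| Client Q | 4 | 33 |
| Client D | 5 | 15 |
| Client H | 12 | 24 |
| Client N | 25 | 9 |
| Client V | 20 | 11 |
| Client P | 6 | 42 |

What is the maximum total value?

Best value per unit of size first: Client Q 33/4≈8.25, Client P 42/6≈7, Client S 39/8≈4.88, Client D 15/5≈3, Client H 24/12≈2, Client V 11/20≈0.55, Client N 9/25≈0.36.
Client Q: take in full, 4 Mbps for value 33 → 62 left.
Take all of Client P (6 Mbps, value 42) → 56 Mbps left.
Take all of Client S (8 Mbps, value 39) → 48 Mbps left.
Client D: take in full, 5 Mbps for value 15 → 43 left.
Client H: take in full, 12 Mbps for value 24 → 31 left.
Take all of Client V (20 Mbps, value 11) → 11 Mbps left.
Only 11 Mbps remain; take 11/25 of Client N for value 9×11/25 = 3.96.
Total value = 167.96.

167.96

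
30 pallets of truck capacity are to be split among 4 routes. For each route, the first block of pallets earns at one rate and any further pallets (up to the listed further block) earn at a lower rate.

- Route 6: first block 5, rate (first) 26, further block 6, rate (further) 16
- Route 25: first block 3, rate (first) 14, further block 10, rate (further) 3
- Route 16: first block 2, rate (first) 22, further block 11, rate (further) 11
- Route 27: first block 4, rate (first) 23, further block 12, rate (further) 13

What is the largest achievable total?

534

Treat each block as its own option and order by rate: Route 6/tier1 26 > Route 27/tier1 23 > Route 16/tier1 22 > Route 6/tier2 16 > Route 25/tier1 14 > Route 27/tier2 13 > Route 16/tier2 11 > Route 25/tier2 3.
Route 6/tier1 (26): +5 ; 25 left.
Fill Route 27 tier1 block (4 at 23) ; 21 left.
Route 16 tier1 at 22: fill all 2 ; 19 left.
Route 6 tier2 at 16: fill all 6 ; 13 left.
Fill Route 25 tier1 block (3 at 14) ; 10 left.
Route 27 tier2 at 13: only 10 left, fill 10.
Total = 26×5 + 23×4 + 22×2 + 16×6 + 14×3 + 13×10 = 534.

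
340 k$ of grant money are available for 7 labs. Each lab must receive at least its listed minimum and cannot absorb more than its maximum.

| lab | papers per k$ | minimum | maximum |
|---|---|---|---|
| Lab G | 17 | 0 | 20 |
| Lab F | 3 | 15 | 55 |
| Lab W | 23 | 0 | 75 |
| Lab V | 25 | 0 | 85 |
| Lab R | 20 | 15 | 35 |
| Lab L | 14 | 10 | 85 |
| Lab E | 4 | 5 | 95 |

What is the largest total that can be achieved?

Meeting every minimum uses 0+15+0+0+15+10+5 = 45 k$, leaving 295.
Order the labs by papers per k$: Lab V 25 > Lab W 23 > Lab R 20 > Lab G 17 > Lab L 14 > Lab E 4 > Lab F 3.
Lab V takes 85 more to reach its cap of 85 ; 210 left.
Lab W takes 75 more to reach its cap of 75 ; 135 left.
Lab R: +20 to 35 (cap) ; 115 left.
Give Lab G 20 more to hit its cap of 20 ; 95 left.
Lab L: +75 to 85 (cap) ; 20 left.
Lab E: +20 (room for 90) → 25. Pool exhausted.
Total = 17×20 + 3×15 + 23×75 + 25×85 + 20×35 + 14×85 + 4×25 = 6225.

6225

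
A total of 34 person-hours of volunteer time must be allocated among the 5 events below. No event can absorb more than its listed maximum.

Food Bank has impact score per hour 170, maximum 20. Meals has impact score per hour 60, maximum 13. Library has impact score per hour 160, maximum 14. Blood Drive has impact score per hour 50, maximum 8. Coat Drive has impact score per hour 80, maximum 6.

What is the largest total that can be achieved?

Rank by impact score per hour: Food Bank 170 > Library 160 > Coat Drive 80 > Meals 60 > Blood Drive 50.
Give Food Bank 20 to hit its cap of 20 → 14 left.
Give Library 14 to hit its cap of 14 → 0 left.
Total = 170×20 + 160×14 = 5640.

5640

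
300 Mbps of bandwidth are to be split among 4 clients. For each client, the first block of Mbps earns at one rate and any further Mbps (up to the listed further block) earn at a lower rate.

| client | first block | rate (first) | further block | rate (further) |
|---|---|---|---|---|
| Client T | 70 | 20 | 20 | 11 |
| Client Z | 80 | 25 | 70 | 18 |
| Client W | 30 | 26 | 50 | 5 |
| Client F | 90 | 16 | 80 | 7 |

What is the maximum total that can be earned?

Rank every tier by rate: Client W/tier1 26 > Client Z/tier1 25 > Client T/tier1 20 > Client Z/tier2 18 > Client F/tier1 16 > Client T/tier2 11 > Client F/tier2 7 > Client W/tier2 5.
Fill Client W tier1 block (30 at 26) — 270 left.
Client Z tier1 at 25: fill all 80 — 190 left.
Fill Client T tier1 block (70 at 20) — 120 left.
Fill Client Z tier2 block (70 at 18) — 50 left.
Client F tier1 at 16: only 50 left, fill 50.
Total = 26×30 + 25×80 + 20×70 + 18×70 + 16×50 = 6240.

6240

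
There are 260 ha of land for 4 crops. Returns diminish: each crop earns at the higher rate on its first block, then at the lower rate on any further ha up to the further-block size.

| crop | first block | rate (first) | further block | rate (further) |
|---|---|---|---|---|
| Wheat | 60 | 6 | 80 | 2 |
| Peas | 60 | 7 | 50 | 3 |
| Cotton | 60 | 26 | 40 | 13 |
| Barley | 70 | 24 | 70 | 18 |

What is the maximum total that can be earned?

Rank every tier by rate: Cotton/T1 26 > Barley/T1 24 > Barley/T2 18 > Cotton/T2 13 > Peas/T1 7 > Wheat/T1 6 > Peas/T2 3 > Wheat/T2 2.
Fill Cotton T1 block (60 at 26) → 200 left.
Barley T1 at 24: fill all 70 → 130 left.
Fill Barley T2 block (70 at 18) → 60 left.
Cotton/T2 (13): +40 → 20 left.
Peas T1 at 7: only 20 left, fill 20.
Total = 26×60 + 24×70 + 18×70 + 13×40 + 7×20 = 5160.

5160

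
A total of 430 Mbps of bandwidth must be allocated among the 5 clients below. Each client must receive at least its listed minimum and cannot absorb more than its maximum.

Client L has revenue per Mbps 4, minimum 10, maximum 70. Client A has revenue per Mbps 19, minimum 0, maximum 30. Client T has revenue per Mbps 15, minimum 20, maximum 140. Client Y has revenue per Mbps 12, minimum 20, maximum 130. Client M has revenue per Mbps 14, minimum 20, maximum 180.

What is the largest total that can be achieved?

6070

Meeting every minimum uses 10+0+20+20+20 = 70 Mbps, leaving 360.
Order the clients by revenue per Mbps: Client A 19 > Client T 15 > Client M 14 > Client Y 12 > Client L 4.
Give Client A 30 more to hit its cap of 30 → 330 left.
Give Client T 120 more to hit its cap of 140 → 210 left.
Give Client M 160 more to hit its cap of 180 → 50 left.
Only 50 left; Client Y takes them to reach 70.
Total = 4×10 + 19×30 + 15×140 + 12×70 + 14×180 = 6070.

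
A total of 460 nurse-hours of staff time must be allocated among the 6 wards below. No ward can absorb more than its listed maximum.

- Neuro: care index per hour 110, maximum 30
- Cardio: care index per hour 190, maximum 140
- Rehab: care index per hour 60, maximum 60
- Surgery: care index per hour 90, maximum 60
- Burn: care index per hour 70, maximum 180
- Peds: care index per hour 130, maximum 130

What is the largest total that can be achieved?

Rank by care index per hour: Cardio 190 > Peds 130 > Neuro 110 > Surgery 90 > Burn 70 > Rehab 60.
Give Cardio 140 to hit its cap of 140 — 320 left.
Peds: +130 to 130 (cap) — 190 left.
Neuro: +30 to 30 (cap) — 160 left.
Surgery takes 60 to reach its cap of 60 — 100 left.
Burn: +100 (room for 180) → 100. Pool exhausted.
Total = 110×30 + 190×140 + 90×60 + 70×100 + 130×130 = 59200.

59200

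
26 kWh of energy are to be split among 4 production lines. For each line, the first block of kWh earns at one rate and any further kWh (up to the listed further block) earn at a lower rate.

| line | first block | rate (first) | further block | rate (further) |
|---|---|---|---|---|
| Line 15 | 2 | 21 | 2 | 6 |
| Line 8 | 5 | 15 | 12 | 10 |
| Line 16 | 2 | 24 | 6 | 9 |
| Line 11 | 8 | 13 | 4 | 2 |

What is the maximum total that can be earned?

Treat each block as its own option and order by rate: Line 16/first 24 > Line 15/first 21 > Line 8/first 15 > Line 11/first 13 > Line 8/second 10 > Line 16/second 9 > Line 15/second 6 > Line 11/second 2.
Line 16/first (24): +2 ; 24 left.
Fill Line 15 first block (2 at 21) ; 22 left.
Fill Line 8 first block (5 at 15) ; 17 left.
Fill Line 11 first block (8 at 13) ; 9 left.
9 remain; put them into Line 8 second at 10.
Total = 24×2 + 21×2 + 15×5 + 13×8 + 10×9 = 359.

359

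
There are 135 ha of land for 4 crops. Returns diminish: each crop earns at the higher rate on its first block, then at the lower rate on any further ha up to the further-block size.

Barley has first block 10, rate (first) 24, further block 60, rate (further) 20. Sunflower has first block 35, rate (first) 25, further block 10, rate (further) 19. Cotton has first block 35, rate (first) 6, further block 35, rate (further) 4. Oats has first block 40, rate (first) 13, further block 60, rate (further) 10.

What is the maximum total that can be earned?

Order all 8 blocks by rate: Sunflower/T1 25 > Barley/T1 24 > Barley/T2 20 > Sunflower/T2 19 > Oats/T1 13 > Oats/T2 10 > Cotton/T1 6 > Cotton/T2 4.
Sunflower/T1 (25): +35 → 100 left.
Fill Barley T1 block (10 at 24) → 90 left.
Fill Barley T2 block (60 at 20) → 30 left.
Fill Sunflower T2 block (10 at 19) → 20 left.
Oats/T1: +20 of 40 at 13; pool empty.
Total = 25×35 + 24×10 + 20×60 + 19×10 + 13×20 = 2765.

2765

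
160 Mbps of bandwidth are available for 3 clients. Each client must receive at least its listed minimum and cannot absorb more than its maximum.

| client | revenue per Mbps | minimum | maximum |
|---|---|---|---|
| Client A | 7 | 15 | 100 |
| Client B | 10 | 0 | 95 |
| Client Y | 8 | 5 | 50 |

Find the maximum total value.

Meeting every minimum uses 15+0+5 = 20 Mbps, leaving 140.
Rank by revenue per Mbps: Client B 10 > Client Y 8 > Client A 7.
Give Client B 95 more to hit its cap of 95 → 45 left.
Client Y: +45 to 50 (cap) → 0 left.
Total = 7×15 + 10×95 + 8×50 = 1455.

1455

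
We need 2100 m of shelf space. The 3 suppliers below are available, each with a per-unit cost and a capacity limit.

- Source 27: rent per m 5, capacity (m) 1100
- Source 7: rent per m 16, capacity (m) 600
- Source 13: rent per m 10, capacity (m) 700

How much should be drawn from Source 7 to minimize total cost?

300

Use suppliers in increasing cost order.
Source 27 (5): use full 1100 → 1000 m to go.
Source 13 at 10: take all 700 m → 300 still needed.
Source 7 (16): take the remaining 300 → done.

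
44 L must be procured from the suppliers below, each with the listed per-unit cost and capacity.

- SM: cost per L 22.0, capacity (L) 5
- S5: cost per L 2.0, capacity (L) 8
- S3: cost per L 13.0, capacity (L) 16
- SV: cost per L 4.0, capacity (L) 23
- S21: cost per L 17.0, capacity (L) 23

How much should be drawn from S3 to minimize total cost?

13

Use suppliers in increasing cost order.
S5 (2.0): use full 8 — 36 L to go.
SV (4.0): use full 23 — 13 L to go.
Take 13 from S3 at 13.0 to finish.
S21, SM: unused.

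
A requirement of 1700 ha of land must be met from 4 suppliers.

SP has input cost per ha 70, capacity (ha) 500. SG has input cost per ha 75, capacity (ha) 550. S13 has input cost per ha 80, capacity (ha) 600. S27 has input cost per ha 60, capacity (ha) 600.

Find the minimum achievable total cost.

Cheapest first:
S27 (60): use full 600 ; 1100 ha to go.
SP (70): use full 500 ; 600 ha to go.
Take 550 from SG at 75 ; need 50 more.
S13 (80): take the remaining 50 ; done.
Cost = 600×60 + 500×70 + 550×75 + 50×80 = 116250.

116250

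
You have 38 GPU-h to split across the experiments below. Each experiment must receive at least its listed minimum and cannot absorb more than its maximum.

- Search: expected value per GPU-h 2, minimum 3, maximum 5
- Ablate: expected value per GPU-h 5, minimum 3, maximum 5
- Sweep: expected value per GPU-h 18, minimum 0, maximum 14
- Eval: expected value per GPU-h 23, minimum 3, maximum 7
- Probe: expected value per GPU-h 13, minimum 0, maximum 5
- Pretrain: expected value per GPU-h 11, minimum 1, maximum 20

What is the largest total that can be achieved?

565

Meeting every minimum uses 3+3+0+3+0+1 = 10 GPU-h, leaving 28.
Highest expected value per GPU-h first: Eval 23 > Sweep 18 > Probe 13 > Pretrain 11 > Ablate 5 > Search 2.
Eval takes 4 more to reach its cap of 7 → 24 left.
Give Sweep 14 more to hit its cap of 14 → 10 left.
Give Probe 5 more to hit its cap of 5 → 5 left.
Only 5 left; Pretrain takes them to reach 6.
Total = 2×3 + 5×3 + 18×14 + 23×7 + 13×5 + 11×6 = 565.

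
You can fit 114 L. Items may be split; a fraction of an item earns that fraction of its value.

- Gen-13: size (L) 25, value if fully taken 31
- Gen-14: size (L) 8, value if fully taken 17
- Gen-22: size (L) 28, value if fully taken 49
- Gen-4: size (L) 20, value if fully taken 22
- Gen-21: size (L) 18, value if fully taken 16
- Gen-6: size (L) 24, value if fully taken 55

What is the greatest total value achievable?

182

Best value per unit of size first: Gen-6 55/24≈2.29, Gen-14 17/8≈2.12, Gen-22 49/28≈1.75, Gen-13 31/25≈1.24, Gen-4 22/20≈1.1, Gen-21 16/18≈0.889.
Gen-6: take in full, 24 L for value 55 — 90 left.
All 8 L of Gen-14 fit (value 17) — 82 remain.
Gen-22: take in full, 28 L for value 49 — 54 left.
Take all of Gen-13 (25 L, value 31) — 29 L left.
Take all of Gen-4 (20 L, value 22) — 9 L left.
Only 9 L remain; take 9/18 of Gen-21 for value 16×9/18 = 8.
Total value = 182.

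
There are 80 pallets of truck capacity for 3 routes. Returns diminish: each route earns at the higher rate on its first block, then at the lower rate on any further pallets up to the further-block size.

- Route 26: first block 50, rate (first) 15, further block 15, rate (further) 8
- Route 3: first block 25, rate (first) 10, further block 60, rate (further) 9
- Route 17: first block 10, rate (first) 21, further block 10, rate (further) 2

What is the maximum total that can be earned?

Treat each block as its own option and order by rate: Route 17/first 21 > Route 26/first 15 > Route 3/first 10 > Route 3/second 9 > Route 26/second 8 > Route 17/second 2.
Route 17 first at 21: fill all 10 — 70 left.
Route 26/first (15): +50 — 20 left.
Route 3/first: +20 of 25 at 10; pool empty.
Total = 21×10 + 15×50 + 10×20 = 1160.

1160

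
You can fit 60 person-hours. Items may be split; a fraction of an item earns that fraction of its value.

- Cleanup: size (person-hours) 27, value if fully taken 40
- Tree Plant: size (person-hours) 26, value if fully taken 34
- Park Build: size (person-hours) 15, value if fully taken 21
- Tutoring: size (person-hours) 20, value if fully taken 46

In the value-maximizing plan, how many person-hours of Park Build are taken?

13

Rank by value-to-size ratio: Tutoring 46/20≈2.3, Cleanup 40/27≈1.48, Park Build 21/15≈1.4, Tree Plant 34/26≈1.31.
Tutoring: take in full, 20 person-hours for value 46 ; 40 left.
Cleanup: take in full, 27 person-hours for value 40 ; 13 left.
Fill the last 13 person-hours with part of Park Build: 13/15 of it earns 18.2.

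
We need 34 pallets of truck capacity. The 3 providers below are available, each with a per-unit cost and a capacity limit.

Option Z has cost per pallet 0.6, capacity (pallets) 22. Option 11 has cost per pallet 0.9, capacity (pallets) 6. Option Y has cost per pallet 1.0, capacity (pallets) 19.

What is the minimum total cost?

Cheapest first:
Option Z (0.6): use full 22 ; 12 pallets to go.
Take 6 from Option 11 at 0.9 ; need 6 more.
Option Y at 1.0: take 6 of its 19 ; requirement met.
Cost = 22×0.6 + 6×0.9 + 6×1.0 = 24.6.

24.6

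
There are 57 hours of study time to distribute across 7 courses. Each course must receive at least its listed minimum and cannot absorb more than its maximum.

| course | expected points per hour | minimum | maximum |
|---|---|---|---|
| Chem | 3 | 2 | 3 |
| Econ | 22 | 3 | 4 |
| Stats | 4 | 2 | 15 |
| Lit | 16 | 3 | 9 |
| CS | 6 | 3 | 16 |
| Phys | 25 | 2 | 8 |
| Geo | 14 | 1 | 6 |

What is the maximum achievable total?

666

Meeting every minimum uses 2+3+2+3+3+2+1 = 16 hours, leaving 41.
Order the courses by expected points per hour: Phys 25 > Econ 22 > Lit 16 > Geo 14 > CS 6 > Stats 4 > Chem 3.
Phys takes 6 more to reach its cap of 8 ; 35 left.
Econ: +1 to 4 (cap) ; 34 left.
Lit takes 6 more to reach its cap of 9 ; 28 left.
Geo takes 5 more to reach its cap of 6 ; 23 left.
CS takes 13 more to reach its cap of 16 ; 10 left.
Stats: +10 (room for 13) → 12. Pool exhausted.
Total = 3×2 + 22×4 + 4×12 + 16×9 + 6×16 + 25×8 + 14×6 = 666.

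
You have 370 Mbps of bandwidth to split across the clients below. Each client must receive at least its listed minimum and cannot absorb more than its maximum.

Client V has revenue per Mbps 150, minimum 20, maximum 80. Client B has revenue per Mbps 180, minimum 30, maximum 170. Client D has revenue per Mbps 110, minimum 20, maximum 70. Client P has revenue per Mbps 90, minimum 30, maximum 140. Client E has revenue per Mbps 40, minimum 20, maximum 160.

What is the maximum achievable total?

53800

Meeting every minimum uses 20+30+20+30+20 = 120 Mbps, leaving 250.
Highest revenue per Mbps first: Client B 180 > Client V 150 > Client D 110 > Client P 90 > Client E 40.
Client B: +140 to 170 (cap) ; 110 left.
Client V takes 60 more to reach its cap of 80 ; 50 left.
Give Client D 50 more to hit its cap of 70 ; 0 left.
Total = 150×80 + 180×170 + 110×70 + 90×30 + 40×20 = 53800.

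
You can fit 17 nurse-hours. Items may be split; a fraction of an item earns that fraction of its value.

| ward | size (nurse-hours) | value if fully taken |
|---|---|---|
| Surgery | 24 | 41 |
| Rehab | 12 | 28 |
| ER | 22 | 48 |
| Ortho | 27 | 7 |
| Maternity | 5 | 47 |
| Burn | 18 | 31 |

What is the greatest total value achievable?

75

Sort by value density: Maternity 47/5≈9.4, Rehab 28/12≈2.33, ER 48/22≈2.18, Burn 31/18≈1.72, Surgery 41/24≈1.71, Ortho 7/27≈0.259.
All 5 nurse-hours of Maternity fit (value 47) ; 12 remain.
All 12 nurse-hours of Rehab fit (value 28) ; 0 remain.
Total value = 75.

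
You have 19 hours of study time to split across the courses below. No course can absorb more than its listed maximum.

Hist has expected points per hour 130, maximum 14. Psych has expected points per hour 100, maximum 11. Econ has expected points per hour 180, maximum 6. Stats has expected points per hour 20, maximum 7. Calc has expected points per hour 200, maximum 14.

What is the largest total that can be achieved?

Rank by expected points per hour: Calc 200 > Econ 180 > Hist 130 > Psych 100 > Stats 20.
Give Calc 14 to hit its cap of 14 ; 5 left.
Econ: +5 (room for 6) → 5. Pool exhausted.
Total = 180×5 + 200×14 = 3700.

3700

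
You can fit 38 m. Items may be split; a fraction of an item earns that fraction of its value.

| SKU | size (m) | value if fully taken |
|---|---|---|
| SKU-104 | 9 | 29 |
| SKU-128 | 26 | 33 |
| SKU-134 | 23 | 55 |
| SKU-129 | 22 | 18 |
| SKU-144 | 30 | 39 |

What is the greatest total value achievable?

Best value per unit of size first: SKU-104 29/9≈3.22, SKU-134 55/23≈2.39, SKU-144 39/30≈1.3, SKU-128 33/26≈1.27, SKU-129 18/22≈0.818.
All 9 m of SKU-104 fit (value 29) — 29 remain.
All 23 m of SKU-134 fit (value 55) — 6 remain.
Only 6 m remain; take 6/30 of SKU-144 for value 39×6/30 = 7.8.
Total value = 91.8.

91.8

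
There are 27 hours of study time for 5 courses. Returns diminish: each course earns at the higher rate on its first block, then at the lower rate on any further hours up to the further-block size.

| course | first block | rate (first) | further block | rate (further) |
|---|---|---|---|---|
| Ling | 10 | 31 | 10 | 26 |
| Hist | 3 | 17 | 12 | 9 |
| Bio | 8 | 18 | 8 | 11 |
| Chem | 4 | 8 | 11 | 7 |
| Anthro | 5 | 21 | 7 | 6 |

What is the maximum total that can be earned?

Treat each block as its own option and order by rate: Ling/T1 31 > Ling/T2 26 > Anthro/T1 21 > Bio/T1 18 > Hist/T1 17 > Bio/T2 11 > Hist/T2 9 > Chem/T1 8 > Chem/T2 7 > Anthro/T2 6.
Ling T1 at 31: fill all 10 — 17 left.
Ling T2 at 26: fill all 10 — 7 left.
Anthro/T1 (21): +5 — 2 left.
Bio T1 at 18: only 2 left, fill 2.
Total = 31×10 + 26×10 + 21×5 + 18×2 = 711.

711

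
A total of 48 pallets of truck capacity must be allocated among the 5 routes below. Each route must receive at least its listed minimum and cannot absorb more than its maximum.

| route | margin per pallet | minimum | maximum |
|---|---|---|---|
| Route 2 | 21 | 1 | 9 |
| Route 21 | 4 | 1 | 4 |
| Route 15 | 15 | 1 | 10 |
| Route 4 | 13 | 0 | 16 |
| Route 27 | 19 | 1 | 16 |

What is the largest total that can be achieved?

Meeting every minimum uses 1+1+1+0+1 = 4 pallets, leaving 44.
Highest margin per pallet first: Route 2 21 > Route 27 19 > Route 15 15 > Route 4 13 > Route 21 4.
Route 2: +8 to 9 (cap) ; 36 left.
Give Route 27 15 more to hit its cap of 16 ; 21 left.
Route 15 takes 9 more to reach its cap of 10 ; 12 left.
Route 4 has room for 16 more but only 12 remain, so it gets 12.
Total = 21×9 + 4×1 + 15×10 + 13×12 + 19×16 = 803.

803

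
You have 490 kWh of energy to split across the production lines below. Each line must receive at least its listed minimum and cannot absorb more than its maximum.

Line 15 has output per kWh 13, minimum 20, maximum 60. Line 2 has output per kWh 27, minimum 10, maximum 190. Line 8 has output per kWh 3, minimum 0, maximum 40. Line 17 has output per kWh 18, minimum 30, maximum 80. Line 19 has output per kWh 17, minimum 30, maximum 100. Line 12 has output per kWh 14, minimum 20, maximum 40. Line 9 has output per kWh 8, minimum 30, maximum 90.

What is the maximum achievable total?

9720

Meeting every minimum uses 20+10+0+30+30+20+30 = 140 kWh, leaving 350.
Order the production lines by output per kWh: Line 2 27 > Line 17 18 > Line 19 17 > Line 12 14 > Line 15 13 > Line 9 8 > Line 8 3.
Line 2: +180 to 190 (cap) → 170 left.
Line 17: +50 to 80 (cap) → 120 left.
Line 19: +70 to 100 (cap) → 50 left.
Give Line 12 20 more to hit its cap of 40 → 30 left.
Line 15: +30 (room for 40) → 50. Pool exhausted.
Total = 13×50 + 27×190 + 18×80 + 17×100 + 14×40 + 8×30 = 9720.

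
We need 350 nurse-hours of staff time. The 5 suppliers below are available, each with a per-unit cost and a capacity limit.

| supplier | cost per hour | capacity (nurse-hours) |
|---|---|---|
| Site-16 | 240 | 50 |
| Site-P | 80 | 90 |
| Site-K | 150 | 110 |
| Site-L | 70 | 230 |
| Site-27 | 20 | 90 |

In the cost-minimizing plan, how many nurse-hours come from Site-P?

Use suppliers in increasing cost order.
Site-27 (20): use full 90 — 260 nurse-hours to go.
Site-L (70): use full 230 — 30 nurse-hours to go.
Site-P at 80: take 30 of its 90 — requirement met.
Site-K, Site-16: unused.

30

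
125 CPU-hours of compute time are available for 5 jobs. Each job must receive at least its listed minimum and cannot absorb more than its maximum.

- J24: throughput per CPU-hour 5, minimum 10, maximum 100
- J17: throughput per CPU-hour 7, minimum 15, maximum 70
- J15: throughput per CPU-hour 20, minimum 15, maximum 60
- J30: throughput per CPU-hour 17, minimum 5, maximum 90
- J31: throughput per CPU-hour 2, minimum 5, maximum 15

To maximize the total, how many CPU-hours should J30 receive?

Meeting every minimum uses 10+15+15+5+5 = 50 CPU-hours, leaving 75.
Highest throughput per CPU-hour first: J15 20 > J30 17 > J17 7 > J24 5 > J31 2.
J15: +45 to 60 (cap) — 30 left.
Only 30 left; J30 takes them to reach 35.

35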